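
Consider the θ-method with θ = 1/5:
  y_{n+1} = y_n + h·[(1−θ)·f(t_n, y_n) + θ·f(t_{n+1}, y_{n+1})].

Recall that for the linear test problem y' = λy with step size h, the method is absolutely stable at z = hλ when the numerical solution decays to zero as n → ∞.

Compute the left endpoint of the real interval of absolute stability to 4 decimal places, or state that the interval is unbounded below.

z* = -3.3333.

Test eqn y'=λy, z=hλ:
  y_{n+1} = y_n + z·[4/5·y_n + 1/5·y_{n+1}] ⇒ (1 − 1/5z)y_{n+1} = (1 + 4/5z)y_n
  ⇒ R(z) = (1 + 4/5z)/(1 − 1/5z).

Boundary: |R(x)|=1, x<0.
x=-1.63: |R|=0.2293
R=−1: 1+4/5x = −1+1/5x ⇒ -3/5x=2 ⇒ x=2/(-3/5)=-3.3333
Confirm numerically:
  x=-2.854: |R|=0.81691 <1
  x=-2.235: |R|=0.54457 <1
  x=-2.058: |R|=0.45792 <1
  x=-3.924: |R|=1.19857 >1
  x=-3.752: |R|=1.14351 >1
  x=-3.617: |R|=1.09876 >1
Stable set (-3.3333, 0).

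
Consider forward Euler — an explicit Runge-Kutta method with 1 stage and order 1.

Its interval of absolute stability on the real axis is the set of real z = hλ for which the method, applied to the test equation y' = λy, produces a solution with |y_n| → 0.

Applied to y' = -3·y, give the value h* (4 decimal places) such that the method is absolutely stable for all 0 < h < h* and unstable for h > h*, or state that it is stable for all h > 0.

(-2.0000,0); λ=-3 ⇒ h* = 0.6667.

Test eqn y'=λy, z=hλ:
  order 1, 1-stage ⇒ R(z)=1+z
  (e.g. R(-1.71)=-0.71000, |R|=0.71000)

Find x<0 with |R(x)|<1.
x=-1.71: |R|=0.7100
|R(-2.27)|=1.2700 |R(-1.76)|=0.7600 |R(-0.79)|=0.2100
Bisect:
  x_lo=-2.6027 |R|=1.6027  x_hi=-0.1844 |R|=0.8156
  mid=-1.39353 |R|=0.39353 →hi
  mid=-1.99809 |R|=0.99809 →hi
  mid=-2.30038 |R|=1.30038 →lo
  mid=-2.14924 |R|=1.14924 →lo
  mid=-2.07366 |R|=1.07366 →lo
  mid=-2.03588 |R|=1.03588 →lo
  mid=-2.01699 |R|=1.01699 →lo
  mid=-2.00754 |R|=1.00754 →lo
  mid=-2.00282 |R|=1.00282 →lo
  ...
  [-2.00001,-1.99987] ⇒ x*=-2.0000
Stable set (-2.0000, 0).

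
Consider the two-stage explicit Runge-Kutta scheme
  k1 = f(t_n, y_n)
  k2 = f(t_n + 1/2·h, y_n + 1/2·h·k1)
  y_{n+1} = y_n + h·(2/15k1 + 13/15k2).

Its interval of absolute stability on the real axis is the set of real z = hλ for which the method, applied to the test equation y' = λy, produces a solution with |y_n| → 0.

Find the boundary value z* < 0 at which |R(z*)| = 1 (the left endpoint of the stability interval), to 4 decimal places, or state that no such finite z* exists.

z* = -2.3077.

Test eqn y'=λy, z=hλ:
  k1=λy_n ⇒ h·k1=z·y_n;  k2=λ(1+1/2z)y_n ⇒ h·k2=z(1+1/2z)y_n
  y_{n+1}/y_n = 1 + 2/15z + 13/15z(1+1/2z) = 1 + z + 13/30z²
  so R(z) = 1 + z + 13/30z².

Boundary: |R(x)|=1, x<0.
x=-1.05: |R|=0.4278
R=1: x+13/30x²=0 ⇒ x=−30/13=-2.3077; min R=1−1/(4·13/30)=0.4231>−1
Confirm numerically:
  x=-2.109: |R|=0.81842 <1
  x=-1.773: |R|=0.58920 <1
  x=-1.121: |R|=0.42354 <1
  x=-2.872: |R|=1.70230 >1
  x=-2.777: |R|=1.56475 >1
Stable set (-2.3077, 0).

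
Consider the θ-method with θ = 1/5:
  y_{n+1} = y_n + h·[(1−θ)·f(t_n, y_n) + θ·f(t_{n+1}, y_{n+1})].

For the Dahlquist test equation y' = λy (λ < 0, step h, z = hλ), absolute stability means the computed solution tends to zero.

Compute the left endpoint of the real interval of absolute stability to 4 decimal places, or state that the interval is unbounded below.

Test eqn y'=λy, z=hλ:
  y_{n+1} = y_n + z·[4/5·y_n + 1/5·y_{n+1}] ⇒ (1 − 1/5z)y_{n+1} = (1 + 4/5z)y_n
  Hence R(z) = (1 + 4/5z)/(1 − 1/5z).

Boundary: |R(x)|=1, x<0.
x=-1.3: |R|=0.0317
R=−1: 1+4/5x = −1+1/5x ⇒ -3/5x=2 ⇒ x=2/(-3/5)=-3.3333
Confirm numerically:
  x=-2.921: |R|=0.84383 <1
  x=-2.825: |R|=0.80511 <1
  x=-2.721: |R|=0.76208 <1
  x=-2.490: |R|=0.66222 <1
  x=-3.612: |R|=1.09707 >1
  x=-3.445: |R|=1.03967 >1
  x=-3.354: |R|=1.00742 >1
So |R|<1 on (-3.3333, 0).

left endpoint -3.3333.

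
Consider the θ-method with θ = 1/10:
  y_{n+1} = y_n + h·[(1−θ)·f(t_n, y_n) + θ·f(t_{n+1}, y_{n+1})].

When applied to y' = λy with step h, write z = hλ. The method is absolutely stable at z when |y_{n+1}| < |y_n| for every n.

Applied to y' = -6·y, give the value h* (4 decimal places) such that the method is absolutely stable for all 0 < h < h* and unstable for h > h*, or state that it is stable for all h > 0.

(-2.5000,0); λ=-6 ⇒ h* = (5/2)/6 = 0.4167.

Test eqn y'=λy, z=hλ:
  y_{n+1} = y_n + z·[9/10·y_n + 1/10·y_{n+1}] ⇒ (1 − 1/10z)y_{n+1} = (1 + 9/10z)y_n
  ⇒ R(z) = (1 + 9/10z)/(1 − 1/10z).

Need |R(x)|<1, x<0.
x=-0.35: |R|=0.6618
R=−1: 1+9/10x = −1+1/10x ⇒ -4/5x=2 ⇒ x=2/(-4/5)=-2.5000
Confirm numerically:
  x=-2.446: |R|=0.96529 <1
  x=-2.414: |R|=0.94458 <1
  x=-2.145: |R|=0.76616 <1
  x=-1.837: |R|=0.55191 <1
  x=-2.992: |R|=1.30296 >1
  x=-2.680: |R|=1.11356 >1
So |R|<1 on (-2.5000, 0).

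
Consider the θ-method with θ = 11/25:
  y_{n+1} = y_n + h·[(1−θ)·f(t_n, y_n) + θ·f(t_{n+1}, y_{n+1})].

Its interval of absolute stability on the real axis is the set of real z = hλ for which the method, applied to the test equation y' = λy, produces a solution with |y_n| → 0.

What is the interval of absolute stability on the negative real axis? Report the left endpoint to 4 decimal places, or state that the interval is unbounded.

z∈(-16.6667,0).

With y'=λy (z=hλ):
  y_{n+1} = y_n + z·[14/25·y_n + 11/25·y_{n+1}] ⇒ (1 − 11/25z)y_{n+1} = (1 + 14/25z)y_n
  ⇒ R(z) = (1 + 14/25z)/(1 − 11/25z).

Solve |R(x)|<1 on ℝ⁻.
x=-1.79: |R|=0.0013
R=−1: 1+14/25x = −1+11/25x ⇒ -3/25x=2 ⇒ x=2/(-3/25)=-16.6667
Confirm numerically:
  x=-15.297: |R|=0.97874 <1
  x=-13.395: |R|=0.94305 <1
  x=-9.029: |R|=0.81569 <1
  x=-8.962: |R|=0.81297 <1
  x=-16.896: |R|=1.00326 >1
  x=-16.691: |R|=1.00035 >1
Stable set (-16.6667, 0).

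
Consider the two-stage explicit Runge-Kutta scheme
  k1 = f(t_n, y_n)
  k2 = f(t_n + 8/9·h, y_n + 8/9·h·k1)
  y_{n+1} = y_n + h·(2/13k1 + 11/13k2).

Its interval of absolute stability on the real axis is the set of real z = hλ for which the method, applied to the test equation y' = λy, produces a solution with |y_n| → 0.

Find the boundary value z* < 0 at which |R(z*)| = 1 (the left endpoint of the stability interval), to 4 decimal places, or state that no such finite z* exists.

z* = -1.3295.

On y'=λy, z=hλ:
  k1=λy_n ⇒ h·k1=z·y_n;  k2=λ(1+8/9z)y_n ⇒ h·k2=z(1+8/9z)y_n
  y_{n+1}/y_n = 1 + 2/13z + 11/13z(1+8/9z) = 1 + z + 88/117z²
  R(z) = 1 + z + 88/117z².

Solve |R(x)|<1 on ℝ⁻.
x=-0.38: |R|=0.7286
R=1: x+88/117x²=0 ⇒ x=−117/88=-1.3295; min R=1−1/(4·88/117)=0.6676>−1
Confirm numerically:
  x=-1.273: |R|=0.94586 <1
  x=-1.231: |R|=0.90876 <1
  x=-0.822: |R|=0.68621 <1
  x=-0.711: |R|=0.66922 <1
  x=-1.905: |R|=1.82452 >1
  x=-1.680: |R|=1.44283 >1
So |R|<1 on (-1.3295, 0).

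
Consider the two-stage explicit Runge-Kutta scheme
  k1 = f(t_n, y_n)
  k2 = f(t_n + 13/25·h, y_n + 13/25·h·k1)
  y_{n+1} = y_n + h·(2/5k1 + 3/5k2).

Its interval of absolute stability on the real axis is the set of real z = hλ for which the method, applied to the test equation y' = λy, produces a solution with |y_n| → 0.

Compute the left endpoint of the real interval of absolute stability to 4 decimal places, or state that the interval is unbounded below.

z* = -3.2051.

Test eqn y'=λy, z=hλ:
  k1=λy_n ⇒ h·k1=z·y_n;  k2=λ(1+13/25z)y_n ⇒ h·k2=z(1+13/25z)y_n
  y_{n+1}/y_n = 1 + 2/5z + 3/5z(1+13/25z) = 1 + z + 39/125z²
  so R(z) = 1 + z + 39/125z².

Boundary: |R(x)|=1, x<0.
x=-1.51: |R|=0.2014
R=1: x+39/125x²=0 ⇒ x=−125/39=-3.2051; min R=1−1/(4·39/125)=0.1987>−1
Confirm numerically:
  x=-2.834: |R|=0.67185 <1
  x=-2.723: |R|=0.59040 <1
  x=-1.402: |R|=0.21127 <1
  x=-3.505: |R|=1.32793 >1
  x=-3.366: |R|=1.16895 >1
Stable set (-3.2051, 0).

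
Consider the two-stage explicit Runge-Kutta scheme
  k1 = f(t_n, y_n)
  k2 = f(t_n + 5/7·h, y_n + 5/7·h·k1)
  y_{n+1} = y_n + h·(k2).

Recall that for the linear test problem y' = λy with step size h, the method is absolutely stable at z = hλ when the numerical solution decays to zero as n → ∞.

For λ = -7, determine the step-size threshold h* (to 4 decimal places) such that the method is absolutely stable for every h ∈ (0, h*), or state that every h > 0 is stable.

Set f=λy, z=hλ:
  k1=λy_n ⇒ h·k1=z·y_n;  k2=λ(1+5/7z)y_n ⇒ h·k2=z(1+5/7z)y_n
  y_{n+1}/y_n = 1 + z(1+5/7z) = 1 + z + 5/7z²
  Hence R(z) = 1 + z + 5/7z².

Need |R(x)|<1, x<0.
x=-1.78: |R|=1.4831
R=1: x+5/7x²=0 ⇒ x=−7/5=-1.4000; min R=1−1/(4·5/7)=0.6500>−1
Confirm numerically:
  x=-1.288: |R|=0.89696 <1
  x=-1.079: |R|=0.75260 <1
  x=-0.686: |R|=0.65014 <1
  x=-0.655: |R|=0.65145 <1
  x=-1.517: |R|=1.12678 >1
  x=-1.493: |R|=1.09918 >1
Interval (-1.4000, 0).

(-1.4000,0); λ=-7 ⇒ h* = (7/5)/7 = 0.2000.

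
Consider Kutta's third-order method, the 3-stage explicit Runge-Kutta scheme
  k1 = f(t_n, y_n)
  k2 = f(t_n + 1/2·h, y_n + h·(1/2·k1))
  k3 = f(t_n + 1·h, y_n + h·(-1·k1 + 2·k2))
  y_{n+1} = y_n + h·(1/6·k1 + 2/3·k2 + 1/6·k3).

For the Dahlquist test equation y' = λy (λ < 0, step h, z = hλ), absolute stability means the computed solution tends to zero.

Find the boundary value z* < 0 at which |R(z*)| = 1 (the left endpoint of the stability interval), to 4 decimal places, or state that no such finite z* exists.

On y'=λy, z=hλ:
  order 3, 3-stage ⇒ R(z)=1+z+z^2/2+z^3/6
  (e.g. R(-1.44)=0.09914, |R|=0.09914)

Solve |R(x)|<1 on ℝ⁻.
x=-1.44: |R|=0.0991
|R(-1.23)|=0.2163 |R(-0.72)|=0.4770 |R(-0.58)|=0.5557
Bisect:
  x_lo=-3.2430 |R|=2.6689  x_hi=-0.1248 |R|=0.8826
  mid=-1.68392 |R|=0.06194 →hi
  mid=-2.46346 |R|=0.92078 →hi
  mid=-2.85323 |R|=1.65409 →lo
  mid=-2.65835 |R|=1.25594 →lo
  mid=-2.56090 |R|=1.08095 →lo
  mid=-2.51218 |R|=0.99907 →hi
  mid=-2.53654 |R|=1.03956 →lo
  mid=-2.52436 |R|=1.01920 →lo
  ...
  [-2.51275,-2.51256] ⇒ x*=-2.5127
So |R|<1 on (-2.5127, 0).

left endpoint -2.5127.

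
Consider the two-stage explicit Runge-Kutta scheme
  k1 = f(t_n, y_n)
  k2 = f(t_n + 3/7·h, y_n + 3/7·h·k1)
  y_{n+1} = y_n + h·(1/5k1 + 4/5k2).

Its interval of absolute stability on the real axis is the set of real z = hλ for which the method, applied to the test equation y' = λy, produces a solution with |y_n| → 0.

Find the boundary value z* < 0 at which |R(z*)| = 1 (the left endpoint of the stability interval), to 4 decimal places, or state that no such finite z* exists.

Test eqn y'=λy, z=hλ:
  k1=λy_n ⇒ h·k1=z·y_n;  k2=λ(1+3/7z)y_n ⇒ h·k2=z(1+3/7z)y_n
  y_{n+1}/y_n = 1 + 1/5z + 4/5z(1+3/7z) = 1 + z + 12/35z²
  R(z) = 1 + z + 12/35z².

Find x<0 with |R(x)|<1.
x=-1.18: |R|=0.2974
R=1: x+12/35x²=0 ⇒ x=−35/12=-2.9167; min R=1−1/(4·12/35)=0.2708>−1
Confirm numerically:
  x=-2.196: |R|=0.45740 <1
  x=-1.521: |R|=0.27218 <1
  x=-1.428: |R|=0.27115 <1
  x=-3.321: |R|=1.46039 >1
  x=-3.033: |R|=1.12097 >1
Interval (-2.9167, 0).

z* = -2.9167.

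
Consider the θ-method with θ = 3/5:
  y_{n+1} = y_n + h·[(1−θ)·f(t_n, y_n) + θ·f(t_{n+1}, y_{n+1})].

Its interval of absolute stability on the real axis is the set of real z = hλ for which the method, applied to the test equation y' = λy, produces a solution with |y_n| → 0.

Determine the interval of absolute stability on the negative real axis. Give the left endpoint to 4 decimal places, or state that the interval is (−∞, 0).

interval (−∞, 0).

Test eqn y'=λy, z=hλ:
  y_{n+1} = y_n + z·[2/5·y_n + 3/5·y_{n+1}] ⇒ (1 − 3/5z)y_{n+1} = (1 + 2/5z)y_n
  so R(z) = (1 + 2/5z)/(1 − 3/5z).

Boundary: |R(x)|=1, x<0.
x=-1.57: |R|=0.1916
x=-2: |R|=0.0909
x=-10: |R|=0.4286
x=-100: |R|=0.6393
θ=3/5≥1/2 ⇒ |1+2/5x|<|1−3/5x| ∀x<0 ⇒ unbounded interval.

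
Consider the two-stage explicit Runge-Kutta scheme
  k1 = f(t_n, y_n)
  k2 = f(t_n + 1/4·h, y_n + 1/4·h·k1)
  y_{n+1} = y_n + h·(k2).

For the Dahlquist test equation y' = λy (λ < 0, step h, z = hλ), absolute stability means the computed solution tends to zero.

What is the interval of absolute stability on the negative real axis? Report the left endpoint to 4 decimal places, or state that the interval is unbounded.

z∈(-4.0000,0).

With y'=λy (z=hλ):
  k1=λy_n ⇒ h·k1=z·y_n;  k2=λ(1+1/4z)y_n ⇒ h·k2=z(1+1/4z)y_n
  y_{n+1}/y_n = 1 + z(1+1/4z) = 1 + z + 1/4z²
  ⇒ R(z) = 1 + z + 1/4z².

Solve |R(x)|<1 on ℝ⁻.
x=-0.7: |R|=0.4225
R=1: x+1/4x²=0 ⇒ x=−4=-4.0000; min R=1−1/(4·1/4)=0.0000>−1
Confirm numerically:
  x=-3.290: |R|=0.41602 <1
  x=-3.200: |R|=0.36000 <1
  x=-1.945: |R|=0.00076 <1
  x=-4.458: |R|=1.51044 >1
  x=-4.203: |R|=1.21330 >1
  x=-4.069: |R|=1.07019 >1
Stable set (-4.0000, 0).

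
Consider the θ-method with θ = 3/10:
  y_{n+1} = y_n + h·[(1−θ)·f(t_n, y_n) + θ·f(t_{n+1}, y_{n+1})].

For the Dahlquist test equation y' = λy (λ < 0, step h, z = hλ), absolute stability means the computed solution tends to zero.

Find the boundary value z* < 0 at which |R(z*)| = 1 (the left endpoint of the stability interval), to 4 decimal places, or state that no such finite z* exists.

z* = -5.0000.

Test eqn y'=λy, z=hλ:
  y_{n+1} = y_n + z·[7/10·y_n + 3/10·y_{n+1}] ⇒ (1 − 3/10z)y_{n+1} = (1 + 7/10z)y_n
  so R(z) = (1 + 7/10z)/(1 − 3/10z).

Need |R(x)|<1, x<0.
x=-1.64: |R|=0.0992
R=−1: 1+7/10x = −1+3/10x ⇒ -2/5x=2 ⇒ x=2/(-2/5)=-5.0000
Confirm numerically:
  x=-4.255: |R|=0.86910 <1
  x=-3.146: |R|=0.61848 <1
  x=-2.946: |R|=0.56386 <1
  x=-2.872: |R|=0.54276 <1
  x=-5.441: |R|=1.06701 >1
  x=-5.410: |R|=1.06252 >1
  x=-5.241: |R|=1.03748 >1
Stable set (-5.0000, 0).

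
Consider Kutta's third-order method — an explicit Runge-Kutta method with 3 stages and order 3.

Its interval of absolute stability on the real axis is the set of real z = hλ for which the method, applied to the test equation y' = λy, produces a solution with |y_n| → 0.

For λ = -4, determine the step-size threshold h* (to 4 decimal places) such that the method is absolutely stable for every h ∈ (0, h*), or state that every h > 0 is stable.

(-2.5127,0); λ=-4 ⇒ h* = 0.6282.

Set f=λy, z=hλ:
  order 3, 3-stage ⇒ R(z)=1+z+z^2/2+z^3/6
  (e.g. R(-1.73)=-0.09650, |R|=0.09650)

Find x<0 with |R(x)|<1.
x=-1.73: |R|=0.0965
|R(-2.06)|=0.3952 |R(-1.75)|=0.1120 |R(-1.52)|=0.0499
Bisect:
  x_lo=-3.0560 |R|=2.1432  x_hi=-0.2298 |R|=0.7945
  mid=-1.64292 |R|=0.03242 →hi
  mid=-2.34946 |R|=0.75097 →hi
  mid=-2.70273 |R|=1.34081 →lo
  mid=-2.52609 |R|=1.02208 →lo
  mid=-2.43778 |R|=0.88092 →hi
  mid=-2.48193 |R|=0.95005 →hi
  mid=-2.50401 |R|=0.98570 →hi
  mid=-2.51505 |R|=1.00380 →lo
  ...
  [-2.51281,-2.51264] ⇒ x*=-2.5127
Stable set (-2.5127, 0).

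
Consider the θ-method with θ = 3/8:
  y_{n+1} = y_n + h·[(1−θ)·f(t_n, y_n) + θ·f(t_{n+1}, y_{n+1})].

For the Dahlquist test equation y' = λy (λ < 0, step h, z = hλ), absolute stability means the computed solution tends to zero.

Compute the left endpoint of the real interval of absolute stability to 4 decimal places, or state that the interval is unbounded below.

Test eqn y'=λy, z=hλ:
  y_{n+1} = y_n + z·[5/8·y_n + 3/8·y_{n+1}] ⇒ (1 − 3/8z)y_{n+1} = (1 + 5/8z)y_n
  R(z) = (1 + 5/8z)/(1 − 3/8z).

Solve |R(x)|<1 on ℝ⁻.
x=-0.92: |R|=0.3160
R=−1: 1+5/8x = −1+3/8x ⇒ -1/4x=2 ⇒ x=2/(-1/4)=-8.0000
Confirm numerically:
  x=-7.853: |R|=0.99068 <1
  x=-7.253: |R|=0.94980 <1
  x=-6.846: |R|=0.91913 <1
  x=-4.727: |R|=0.70488 <1
  x=-8.564: |R|=1.03348 >1
  x=-8.388: |R|=1.02340 >1
  x=-8.207: |R|=1.01269 >1
So |R|<1 on (-8.0000, 0).

z* = -8.0000.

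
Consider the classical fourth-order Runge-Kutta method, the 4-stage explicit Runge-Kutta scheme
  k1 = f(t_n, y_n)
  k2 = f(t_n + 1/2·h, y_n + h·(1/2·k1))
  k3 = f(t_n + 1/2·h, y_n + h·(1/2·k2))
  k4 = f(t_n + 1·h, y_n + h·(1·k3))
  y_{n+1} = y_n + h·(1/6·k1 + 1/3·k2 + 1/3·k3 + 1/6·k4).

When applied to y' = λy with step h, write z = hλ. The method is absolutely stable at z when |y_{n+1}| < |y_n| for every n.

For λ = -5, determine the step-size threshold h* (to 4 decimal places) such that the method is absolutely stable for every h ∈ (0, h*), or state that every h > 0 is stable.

With y'=λy (z=hλ):
  order 4, 4-stage ⇒ R(z)=1+z+z^2/2+z^3/6+z^4/24
  (e.g. R(-1.56)=0.27083, |R|=0.27083)

Solve |R(x)|<1 on ℝ⁻.
x=-1.56: |R|=0.2708
|R(-2.79)|=1.0071 |R(-1.26)|=0.3054 |R(-0.71)|=0.4930
Bisect:
  x_lo=-3.2704 |R|=2.0139  x_hi=-0.2239 |R|=0.7994
  mid=-1.74712 |R|=0.27849 →hi
  mid=-2.50874 |R|=0.65706 →hi
  mid=-2.88955 |R|=1.16891 →lo
  mid=-2.69915 |R|=0.87770 →hi
  mid=-2.79435 |R|=1.01374 →lo
  mid=-2.74675 |R|=0.94342 →hi
  mid=-2.77055 |R|=0.97800 →hi
  mid=-2.78245 |R|=0.99572 →hi
  mid=-2.78840 |R|=1.00469 →lo
  ...
  [-2.78542,-2.78524] ⇒ x*=-2.7853
Stable set (-2.7853, 0).

(-2.7853,0); λ=-5 ⇒ h* = 0.5571.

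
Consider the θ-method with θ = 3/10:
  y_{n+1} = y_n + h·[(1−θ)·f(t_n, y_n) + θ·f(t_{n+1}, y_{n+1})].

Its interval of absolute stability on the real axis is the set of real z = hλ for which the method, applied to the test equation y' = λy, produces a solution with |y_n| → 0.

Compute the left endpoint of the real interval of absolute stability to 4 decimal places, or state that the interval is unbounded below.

left endpoint -5.0000.

With y'=λy (z=hλ):
  y_{n+1} = y_n + z·[7/10·y_n + 3/10·y_{n+1}] ⇒ (1 − 3/10z)y_{n+1} = (1 + 7/10z)y_n
  ⇒ R(z) = (1 + 7/10z)/(1 − 3/10z).

Need |R(x)|<1, x<0.
x=-0.3: |R|=0.7248
R=−1: 1+7/10x = −1+3/10x ⇒ -2/5x=2 ⇒ x=2/(-2/5)=-5.0000
Confirm numerically:
  x=-4.736: |R|=0.95638 <1
  x=-4.703: |R|=0.95072 <1
  x=-4.306: |R|=0.87887 <1
  x=-3.438: |R|=0.69243 <1
  x=-5.584: |R|=1.08732 >1
  x=-5.360: |R|=1.05521 >1
  x=-5.171: |R|=1.02681 >1
Interval (-5.0000, 0).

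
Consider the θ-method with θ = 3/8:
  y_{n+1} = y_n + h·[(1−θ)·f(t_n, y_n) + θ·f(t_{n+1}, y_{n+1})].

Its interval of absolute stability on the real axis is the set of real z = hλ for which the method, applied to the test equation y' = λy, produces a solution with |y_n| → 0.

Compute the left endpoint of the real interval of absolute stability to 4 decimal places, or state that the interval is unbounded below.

On y'=λy, z=hλ:
  y_{n+1} = y_n + z·[5/8·y_n + 3/8·y_{n+1}] ⇒ (1 − 3/8z)y_{n+1} = (1 + 5/8z)y_n
  Hence R(z) = (1 + 5/8z)/(1 − 3/8z).

Find x<0 with |R(x)|<1.
x=-1.16: |R|=0.1916
R=−1: 1+5/8x = −1+3/8x ⇒ -1/4x=2 ⇒ x=2/(-1/4)=-8.0000
Confirm numerically:
  x=-7.487: |R|=0.96632 <1
  x=-5.425: |R|=0.78785 <1
  x=-3.445: |R|=0.50314 <1
  x=-3.213: |R|=0.45723 <1
  x=-8.478: |R|=1.02859 >1
  x=-8.252: |R|=1.01539 >1
Interval (-8.0000, 0).

z* = -8.0000.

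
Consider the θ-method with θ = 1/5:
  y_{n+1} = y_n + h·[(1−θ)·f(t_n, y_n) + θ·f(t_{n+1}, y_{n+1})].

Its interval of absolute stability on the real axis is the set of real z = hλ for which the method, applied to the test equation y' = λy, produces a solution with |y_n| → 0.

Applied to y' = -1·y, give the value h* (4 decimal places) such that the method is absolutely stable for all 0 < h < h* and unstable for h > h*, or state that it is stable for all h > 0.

With y'=λy (z=hλ):
  y_{n+1} = y_n + z·[4/5·y_n + 1/5·y_{n+1}] ⇒ (1 − 1/5z)y_{n+1} = (1 + 4/5z)y_n
  R(z) = (1 + 4/5z)/(1 − 1/5z).

Solve |R(x)|<1 on ℝ⁻.
x=-0.94: |R|=0.2088
R=−1: 1+4/5x = −1+1/5x ⇒ -3/5x=2 ⇒ x=2/(-3/5)=-3.3333
Confirm numerically:
  x=-2.596: |R|=0.70879 <1
  x=-1.548: |R|=0.18204 <1
  x=-1.494: |R|=0.15029 <1
  x=-3.688: |R|=1.12247 >1
  x=-3.564: |R|=1.08080 >1
  x=-3.477: |R|=1.05084 >1
Stable set (-3.3333, 0).

(-3.3333,0); λ=-1 ⇒ h* = (10/3)/1 = 3.3333.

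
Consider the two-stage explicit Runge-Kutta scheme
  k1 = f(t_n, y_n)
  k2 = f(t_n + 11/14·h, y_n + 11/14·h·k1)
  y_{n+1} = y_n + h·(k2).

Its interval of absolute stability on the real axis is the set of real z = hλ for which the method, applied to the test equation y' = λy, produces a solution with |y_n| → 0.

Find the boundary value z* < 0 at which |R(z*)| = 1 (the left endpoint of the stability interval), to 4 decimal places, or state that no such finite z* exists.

Test eqn y'=λy, z=hλ:
  k1=λy_n ⇒ h·k1=z·y_n;  k2=λ(1+11/14z)y_n ⇒ h·k2=z(1+11/14z)y_n
  y_{n+1}/y_n = 1 + z(1+11/14z) = 1 + z + 11/14z²
  so R(z) = 1 + z + 11/14z².

Boundary: |R(x)|=1, x<0.
x=-1.52: |R|=1.2953
R=1: x+11/14x²=0 ⇒ x=−14/11=-1.2727; min R=1−1/(4·11/14)=0.6818>−1
Confirm numerically:
  x=-1.189: |R|=0.92178 <1
  x=-1.155: |R|=0.89316 <1
  x=-0.865: |R|=0.72289 <1
  x=-0.532: |R|=0.69038 <1
  x=-1.832: |R|=1.80503 >1
  x=-1.811: |R|=1.76592 >1
  x=-1.340: |R|=1.07083 >1
Interval (-1.2727, 0).

z* = -1.2727.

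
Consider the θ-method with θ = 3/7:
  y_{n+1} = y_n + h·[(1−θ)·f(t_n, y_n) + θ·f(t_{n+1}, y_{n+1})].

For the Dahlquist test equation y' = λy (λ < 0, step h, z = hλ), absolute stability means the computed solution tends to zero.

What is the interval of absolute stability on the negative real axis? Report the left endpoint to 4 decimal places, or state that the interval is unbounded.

(-14.0000, 0).

With y'=λy (z=hλ):
  y_{n+1} = y_n + z·[4/7·y_n + 3/7·y_{n+1}] ⇒ (1 − 3/7z)y_{n+1} = (1 + 4/7z)y_n
  ⇒ R(z) = (1 + 4/7z)/(1 − 3/7z).

Find x<0 with |R(x)|<1.
x=-0.89: |R|=0.3557
R=−1: 1+4/7x = −1+3/7x ⇒ -1/7x=2 ⇒ x=2/(-1/7)=-14.0000
Confirm numerically:
  x=-12.812: |R|=0.97385 <1
  x=-11.347: |R|=0.93536 <1
  x=-8.206: |R|=0.81675 <1
  x=-14.535: |R|=1.01057 >1
  x=-14.498: |R|=1.00986 >1
  x=-14.154: |R|=1.00311 >1
So |R|<1 on (-14.0000, 0).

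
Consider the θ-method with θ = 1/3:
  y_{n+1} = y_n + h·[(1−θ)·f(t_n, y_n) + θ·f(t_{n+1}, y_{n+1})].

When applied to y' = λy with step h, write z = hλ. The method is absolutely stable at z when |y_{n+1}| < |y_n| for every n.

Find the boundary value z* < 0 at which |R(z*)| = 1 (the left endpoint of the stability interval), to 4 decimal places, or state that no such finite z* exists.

With y'=λy (z=hλ):
  y_{n+1} = y_n + z·[2/3·y_n + 1/3·y_{n+1}] ⇒ (1 − 1/3z)y_{n+1} = (1 + 2/3z)y_n
  R(z) = (1 + 2/3z)/(1 − 1/3z).

Solve |R(x)|<1 on ℝ⁻.
x=-1.03: |R|=0.2333
R=−1: 1+2/3x = −1+1/3x ⇒ -1/3x=2 ⇒ x=2/(-1/3)=-6.0000
Confirm numerically:
  x=-3.844: |R|=0.68498 <1
  x=-3.823: |R|=0.68093 <1
  x=-3.305: |R|=0.57256 <1
  x=-3.003: |R|=0.50075 <1
  x=-6.082: |R|=1.00903 >1
  x=-6.032: |R|=1.00354 >1
Interval (-6.0000, 0).

z* = -6.0000.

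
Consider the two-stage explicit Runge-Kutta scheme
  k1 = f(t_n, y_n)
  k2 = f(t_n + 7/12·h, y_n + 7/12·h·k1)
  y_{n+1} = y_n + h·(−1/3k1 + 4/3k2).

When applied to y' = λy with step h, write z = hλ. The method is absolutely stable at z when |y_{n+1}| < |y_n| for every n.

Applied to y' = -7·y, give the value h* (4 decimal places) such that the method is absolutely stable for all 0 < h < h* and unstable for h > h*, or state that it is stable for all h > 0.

(-1.2857,0); λ=-7 ⇒ h* = (9/7)/7 = 0.1837.

On y'=λy, z=hλ:
  k1=λy_n ⇒ h·k1=z·y_n;  k2=λ(1+7/12z)y_n ⇒ h·k2=z(1+7/12z)y_n
  y_{n+1}/y_n = 1 − 1/3z + 4/3z(1+7/12z) = 1 + z + 7/9z²
  Hence R(z) = 1 + z + 7/9z².

Solve |R(x)|<1 on ℝ⁻.
x=-0.56: |R|=0.6839
R=1: x+7/9x²=0 ⇒ x=−9/7=-1.2857; min R=1−1/(4·7/9)=0.6786>−1
Confirm numerically:
  x=-1.005: |R|=0.78058 <1
  x=-0.981: |R|=0.76750 <1
  x=-0.900: |R|=0.73000 <1
  x=-0.625: |R|=0.67882 <1
  x=-1.800: |R|=1.72000 >1
  x=-1.494: |R|=1.24203 >1
Stable set (-1.2857, 0).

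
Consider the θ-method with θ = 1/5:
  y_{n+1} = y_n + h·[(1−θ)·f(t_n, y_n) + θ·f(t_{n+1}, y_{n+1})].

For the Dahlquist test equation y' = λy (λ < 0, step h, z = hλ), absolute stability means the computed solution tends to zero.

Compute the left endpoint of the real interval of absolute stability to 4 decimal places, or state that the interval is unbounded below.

With y'=λy (z=hλ):
  y_{n+1} = y_n + z·[4/5·y_n + 1/5·y_{n+1}] ⇒ (1 − 1/5z)y_{n+1} = (1 + 4/5z)y_n
  so R(z) = (1 + 4/5z)/(1 − 1/5z).

Need |R(x)|<1, x<0.
x=-0.97: |R|=0.1876
R=−1: 1+4/5x = −1+1/5x ⇒ -3/5x=2 ⇒ x=2/(-3/5)=-3.3333
Confirm numerically:
  x=-2.875: |R|=0.82540 <1
  x=-2.624: |R|=0.72088 <1
  x=-2.151: |R|=0.50399 <1
  x=-1.818: |R|=0.33324 <1
  x=-3.803: |R|=1.16006 >1
  x=-3.418: |R|=1.03017 >1
  x=-3.365: |R|=1.01136 >1
Stable set (-3.3333, 0).

z* = -3.3333.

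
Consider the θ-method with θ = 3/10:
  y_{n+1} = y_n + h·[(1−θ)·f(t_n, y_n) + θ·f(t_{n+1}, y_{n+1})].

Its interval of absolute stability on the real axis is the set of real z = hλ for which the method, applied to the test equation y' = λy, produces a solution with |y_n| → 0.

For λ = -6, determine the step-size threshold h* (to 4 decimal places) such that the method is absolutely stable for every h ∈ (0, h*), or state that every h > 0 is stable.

(-5.0000,0); λ=-6 ⇒ h* = (5)/6 = 0.8333.

With y'=λy (z=hλ):
  y_{n+1} = y_n + z·[7/10·y_n + 3/10·y_{n+1}] ⇒ (1 − 3/10z)y_{n+1} = (1 + 7/10z)y_n
  ⇒ R(z) = (1 + 7/10z)/(1 − 3/10z).

Boundary: |R(x)|=1, x<0.
x=-1.28: |R|=0.0751
R=−1: 1+7/10x = −1+3/10x ⇒ -2/5x=2 ⇒ x=2/(-2/5)=-5.0000
Confirm numerically:
  x=-4.754: |R|=0.95944 <1
  x=-4.518: |R|=0.91815 <1
  x=-3.746: |R|=0.76382 <1
  x=-3.716: |R|=0.75714 <1
  x=-5.295: |R|=1.04559 >1
  x=-5.091: |R|=1.01440 >1
Stable set (-5.0000, 0).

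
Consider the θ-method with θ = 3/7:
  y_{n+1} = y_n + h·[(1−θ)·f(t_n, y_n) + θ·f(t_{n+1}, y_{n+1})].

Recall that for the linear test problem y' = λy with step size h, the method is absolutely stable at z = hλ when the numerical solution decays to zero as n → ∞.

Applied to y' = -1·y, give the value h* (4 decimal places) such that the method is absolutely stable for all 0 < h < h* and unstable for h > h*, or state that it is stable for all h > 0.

(-14.0000,0); λ=-1 ⇒ h* = (14)/1 = 14.0000.

On y'=λy, z=hλ:
  y_{n+1} = y_n + z·[4/7·y_n + 3/7·y_{n+1}] ⇒ (1 − 3/7z)y_{n+1} = (1 + 4/7z)y_n
  R(z) = (1 + 4/7z)/(1 − 3/7z).

Need |R(x)|<1, x<0.
x=-0.56: |R|=0.5484
R=−1: 1+4/7x = −1+3/7x ⇒ -1/7x=2 ⇒ x=2/(-1/7)=-14.0000
Confirm numerically:
  x=-11.983: |R|=0.95304 <1
  x=-9.996: |R|=0.89175 <1
  x=-7.296: |R|=0.76793 <1
  x=-6.391: |R|=0.70928 <1
  x=-14.465: |R|=1.00923 >1
  x=-14.180: |R|=1.00363 >1
  x=-14.061: |R|=1.00124 >1
Stable set (-14.0000, 0).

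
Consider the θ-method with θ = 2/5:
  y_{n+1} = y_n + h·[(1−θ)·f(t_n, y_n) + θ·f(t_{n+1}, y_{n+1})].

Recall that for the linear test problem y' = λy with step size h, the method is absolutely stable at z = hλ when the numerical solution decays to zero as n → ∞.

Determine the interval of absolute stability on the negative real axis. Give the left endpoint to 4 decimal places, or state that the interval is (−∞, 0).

(-10.0000, 0).

Test eqn y'=λy, z=hλ:
  y_{n+1} = y_n + z·[3/5·y_n + 2/5·y_{n+1}] ⇒ (1 − 2/5z)y_{n+1} = (1 + 3/5z)y_n
  R(z) = (1 + 3/5z)/(1 − 2/5z).

Need |R(x)|<1, x<0.
x=-0.51: |R|=0.5764
R=−1: 1+3/5x = −1+2/5x ⇒ -1/5x=2 ⇒ x=2/(-1/5)=-10.0000
Confirm numerically:
  x=-9.850: |R|=0.99393 <1
  x=-6.878: |R|=0.83355 <1
  x=-5.552: |R|=0.72380 <1
  x=-5.341: |R|=0.70291 <1
  x=-10.550: |R|=1.02107 >1
  x=-10.325: |R|=1.01267 >1
  x=-10.250: |R|=1.00980 >1
Stable set (-10.0000, 0).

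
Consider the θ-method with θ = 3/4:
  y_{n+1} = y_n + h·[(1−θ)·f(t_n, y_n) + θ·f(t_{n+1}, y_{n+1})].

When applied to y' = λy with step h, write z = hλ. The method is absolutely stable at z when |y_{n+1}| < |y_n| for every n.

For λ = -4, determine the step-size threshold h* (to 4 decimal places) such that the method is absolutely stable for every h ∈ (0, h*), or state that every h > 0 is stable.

unbounded; (−∞, 0). Any h>0 works for λ=-4.

Set f=λy, z=hλ:
  y_{n+1} = y_n + z·[1/4·y_n + 3/4·y_{n+1}] ⇒ (1 − 3/4z)y_{n+1} = (1 + 1/4z)y_n
  ⇒ R(z) = (1 + 1/4z)/(1 − 3/4z).

Solve |R(x)|<1 on ℝ⁻.
x=-1.32: |R|=0.3367
x=-2: |R|=0.2000
x=-10: |R|=0.1765
x=-100: |R|=0.3158
θ=3/4≥1/2 ⇒ |1+1/4x|<|1−3/4x| ∀x<0 ⇒ interval (−∞,0).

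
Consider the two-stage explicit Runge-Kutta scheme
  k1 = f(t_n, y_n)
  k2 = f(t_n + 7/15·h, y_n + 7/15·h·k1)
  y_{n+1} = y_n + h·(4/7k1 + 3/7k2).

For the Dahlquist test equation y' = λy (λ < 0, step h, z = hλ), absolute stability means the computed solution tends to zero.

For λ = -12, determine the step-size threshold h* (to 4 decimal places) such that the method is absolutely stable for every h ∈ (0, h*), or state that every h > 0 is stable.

(-5.0000,0); λ=-12 ⇒ h* = (5)/12 = 0.4167.

With y'=λy (z=hλ):
  k1=λy_n ⇒ h·k1=z·y_n;  k2=λ(1+7/15z)y_n ⇒ h·k2=z(1+7/15z)y_n
  y_{n+1}/y_n = 1 + 4/7z + 3/7z(1+7/15z) = 1 + z + 1/5z²
  Hence R(z) = 1 + z + 1/5z².

Find x<0 with |R(x)|<1.
x=-1.17: |R|=0.1038
R=1: x+1/5x²=0 ⇒ x=−5=-5.0000; min R=1−1/(4·1/5)=-0.2500>−1
Confirm numerically:
  x=-4.694: |R|=0.71273 <1
  x=-4.622: |R|=0.65058 <1
  x=-4.473: |R|=0.52855 <1
  x=-3.733: |R|=0.05406 <1
  x=-5.275: |R|=1.29013 >1
  x=-5.050: |R|=1.05050 >1
  x=-5.035: |R|=1.03525 >1
So |R|<1 on (-5.0000, 0).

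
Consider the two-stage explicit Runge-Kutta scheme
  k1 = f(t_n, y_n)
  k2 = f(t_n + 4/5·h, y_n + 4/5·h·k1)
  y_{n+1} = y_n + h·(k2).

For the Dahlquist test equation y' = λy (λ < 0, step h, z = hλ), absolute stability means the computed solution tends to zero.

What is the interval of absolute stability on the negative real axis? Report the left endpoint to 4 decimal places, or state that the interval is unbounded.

With y'=λy (z=hλ):
  k1=λy_n ⇒ h·k1=z·y_n;  k2=λ(1+4/5z)y_n ⇒ h·k2=z(1+4/5z)y_n
  y_{n+1}/y_n = 1 + z(1+4/5z) = 1 + z + 4/5z²
  Hence R(z) = 1 + z + 4/5z².

Need |R(x)|<1, x<0.
x=-1.15: |R|=0.9080
R=1: x+4/5x²=0 ⇒ x=−5/4=-1.2500; min R=1−1/(4·4/5)=0.6875>−1
Confirm numerically:
  x=-1.015: |R|=0.80918 <1
  x=-0.842: |R|=0.72517 <1
  x=-0.751: |R|=0.70020 <1
  x=-0.615: |R|=0.68758 <1
  x=-1.765: |R|=1.72718 >1
  x=-1.718: |R|=1.64322 >1
  x=-1.397: |R|=1.16429 >1
Interval (-1.2500, 0).

z∈(-1.2500,0).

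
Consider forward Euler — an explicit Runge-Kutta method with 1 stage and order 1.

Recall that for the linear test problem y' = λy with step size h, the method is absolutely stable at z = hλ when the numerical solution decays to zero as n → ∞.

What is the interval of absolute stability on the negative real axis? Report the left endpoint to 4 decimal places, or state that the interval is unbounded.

On y'=λy, z=hλ:
  order 1, 1-stage ⇒ R(z)=1+z
  (e.g. R(-1.19)=-0.19000, |R|=0.19000)

Need |R(x)|<1, x<0.
x=-1.19: |R|=0.1900
|R(-1.43)|=0.4300 |R(-1.38)|=0.3800 |R(-0.81)|=0.1900
Bisect:
  x_lo=-2.6014 |R|=1.6014  x_hi=-0.2922 |R|=0.7078
  mid=-1.44682 |R|=0.44682 →hi
  mid=-2.02410 |R|=1.02410 →lo
  mid=-1.73546 |R|=0.73546 →hi
  mid=-1.87978 |R|=0.87978 →hi
  mid=-1.95194 |R|=0.95194 →hi
  mid=-1.98802 |R|=0.98802 →hi
  mid=-2.00606 |R|=1.00606 →lo
  mid=-1.99704 |R|=0.99704 →hi
  mid=-2.00155 |R|=1.00155 →lo
  mid=-1.99930 |R|=0.99930 →hi
  ...
  [-2.00000,-1.99986] ⇒ x*=-2.0000
Interval (-2.0000, 0).

(-2.0000, 0).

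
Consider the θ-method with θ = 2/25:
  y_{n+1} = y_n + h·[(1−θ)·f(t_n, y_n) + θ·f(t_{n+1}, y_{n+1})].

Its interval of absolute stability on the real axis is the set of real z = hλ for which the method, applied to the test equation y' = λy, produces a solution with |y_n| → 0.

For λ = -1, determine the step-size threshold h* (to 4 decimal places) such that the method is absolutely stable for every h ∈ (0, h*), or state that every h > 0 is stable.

Set f=λy, z=hλ:
  y_{n+1} = y_n + z·[23/25·y_n + 2/25·y_{n+1}] ⇒ (1 − 2/25z)y_{n+1} = (1 + 23/25z)y_n
  ⇒ R(z) = (1 + 23/25z)/(1 − 2/25z).

Solve |R(x)|<1 on ℝ⁻.
x=-1.55: |R|=0.3790
R=−1: 1+23/25x = −1+2/25x ⇒ -21/25x=2 ⇒ x=2/(-21/25)=-2.3810
Confirm numerically:
  x=-2.355: |R|=0.98166 <1
  x=-1.963: |R|=0.69657 <1
  x=-1.851: |R|=0.61226 <1
  x=-1.727: |R|=0.51736 <1
  x=-2.851: |R|=1.32151 >1
  x=-2.755: |R|=1.25746 >1
So |R|<1 on (-2.3810, 0).

(-2.3810,0); λ=-1 ⇒ h* = (50/21)/1 = 2.3810.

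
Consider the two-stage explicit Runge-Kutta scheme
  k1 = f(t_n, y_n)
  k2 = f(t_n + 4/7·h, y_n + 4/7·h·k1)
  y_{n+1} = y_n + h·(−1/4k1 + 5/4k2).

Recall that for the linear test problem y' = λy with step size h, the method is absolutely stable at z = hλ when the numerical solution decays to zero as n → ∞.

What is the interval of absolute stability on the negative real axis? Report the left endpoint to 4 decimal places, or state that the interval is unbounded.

On y'=λy, z=hλ:
  k1=λy_n ⇒ h·k1=z·y_n;  k2=λ(1+4/7z)y_n ⇒ h·k2=z(1+4/7z)y_n
  y_{n+1}/y_n = 1 − 1/4z + 5/4z(1+4/7z) = 1 + z + 5/7z²
  ⇒ R(z) = 1 + z + 5/7z².

Need |R(x)|<1, x<0.
x=-1.56: |R|=1.1783
R=1: x+5/7x²=0 ⇒ x=−7/5=-1.4000; min R=1−1/(4·5/7)=0.6500>−1
Confirm numerically:
  x=-1.198: |R|=0.82715 <1
  x=-0.852: |R|=0.66650 <1
  x=-0.733: |R|=0.65078 <1
  x=-1.894: |R|=1.66831 >1
  x=-1.835: |R|=1.57016 >1
  x=-1.773: |R|=1.47238 >1
Interval (-1.4000, 0).

(-1.4000, 0).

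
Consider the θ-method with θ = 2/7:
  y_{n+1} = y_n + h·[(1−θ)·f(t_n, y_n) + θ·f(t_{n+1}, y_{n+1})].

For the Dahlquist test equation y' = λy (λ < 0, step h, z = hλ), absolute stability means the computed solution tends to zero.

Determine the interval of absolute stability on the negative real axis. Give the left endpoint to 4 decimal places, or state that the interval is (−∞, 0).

z∈(-4.6667,0).

Test eqn y'=λy, z=hλ:
  y_{n+1} = y_n + z·[5/7·y_n + 2/7·y_{n+1}] ⇒ (1 − 2/7z)y_{n+1} = (1 + 5/7z)y_n
  Hence R(z) = (1 + 5/7z)/(1 − 2/7z).

Solve |R(x)|<1 on ℝ⁻.
x=-1.31: |R|=0.0468
R=−1: 1+5/7x = −1+2/7x ⇒ -3/7x=2 ⇒ x=2/(-3/7)=-4.6667
Confirm numerically:
  x=-3.972: |R|=0.86055 <1
  x=-3.446: |R|=0.73640 <1
  x=-2.946: |R|=0.59960 <1
  x=-5.081: |R|=1.07243 >1
  x=-4.707: |R|=1.00737 >1
Stable set (-4.6667, 0).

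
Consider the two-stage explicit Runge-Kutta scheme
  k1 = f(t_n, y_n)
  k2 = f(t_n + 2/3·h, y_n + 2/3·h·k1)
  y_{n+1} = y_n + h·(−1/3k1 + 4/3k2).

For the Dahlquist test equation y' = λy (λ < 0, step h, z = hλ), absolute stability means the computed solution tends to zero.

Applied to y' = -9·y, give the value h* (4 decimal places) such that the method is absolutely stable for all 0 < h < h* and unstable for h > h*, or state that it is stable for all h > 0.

(-1.1250,0); λ=-9 ⇒ h* = (9/8)/9 = 0.1250.

On y'=λy, z=hλ:
  k1=λy_n ⇒ h·k1=z·y_n;  k2=λ(1+2/3z)y_n ⇒ h·k2=z(1+2/3z)y_n
  y_{n+1}/y_n = 1 − 1/3z + 4/3z(1+2/3z) = 1 + z + 8/9z²
  so R(z) = 1 + z + 8/9z².

Find x<0 with |R(x)|<1.
x=-1.03: |R|=0.9130
R=1: x+8/9x²=0 ⇒ x=−9/8=-1.1250; min R=1−1/(4·8/9)=0.7188>−1
Confirm numerically:
  x=-1.051: |R|=0.93087 <1
  x=-0.927: |R|=0.83685 <1
  x=-0.511: |R|=0.72111 <1
  x=-1.697: |R|=1.86283 >1
  x=-1.218: |R|=1.10069 >1
So |R|<1 on (-1.1250, 0).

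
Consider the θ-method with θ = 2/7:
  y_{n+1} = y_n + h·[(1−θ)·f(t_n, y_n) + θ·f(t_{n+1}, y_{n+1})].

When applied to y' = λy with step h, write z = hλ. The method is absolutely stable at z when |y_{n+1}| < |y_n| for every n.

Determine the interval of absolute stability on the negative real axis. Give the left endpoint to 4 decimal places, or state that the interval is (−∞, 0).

Set f=λy, z=hλ:
  y_{n+1} = y_n + z·[5/7·y_n + 2/7·y_{n+1}] ⇒ (1 − 2/7z)y_{n+1} = (1 + 5/7z)y_n
  ⇒ R(z) = (1 + 5/7z)/(1 − 2/7z).

Solve |R(x)|<1 on ℝ⁻.
x=-0.85: |R|=0.3161
R=−1: 1+5/7x = −1+2/7x ⇒ -3/7x=2 ⇒ x=2/(-3/7)=-4.6667
Confirm numerically:
  x=-3.853: |R|=0.83401 <1
  x=-3.321: |R|=0.70408 <1
  x=-2.766: |R|=0.54500 <1
  x=-2.172: |R|=0.34027 <1
  x=-5.108: |R|=1.07691 >1
  x=-4.852: |R|=1.03329 >1
  x=-4.756: |R|=1.01623 >1
Stable set (-4.6667, 0).

(-4.6667, 0).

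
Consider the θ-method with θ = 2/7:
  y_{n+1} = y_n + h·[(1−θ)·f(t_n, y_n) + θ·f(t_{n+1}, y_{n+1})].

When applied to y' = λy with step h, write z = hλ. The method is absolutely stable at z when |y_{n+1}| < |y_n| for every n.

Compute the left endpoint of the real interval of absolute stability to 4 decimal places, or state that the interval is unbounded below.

left endpoint -4.6667.

Set f=λy, z=hλ:
  y_{n+1} = y_n + z·[5/7·y_n + 2/7·y_{n+1}] ⇒ (1 − 2/7z)y_{n+1} = (1 + 5/7z)y_n
  ⇒ R(z) = (1 + 5/7z)/(1 − 2/7z).

Boundary: |R(x)|=1, x<0.
x=-0.86: |R|=0.3096
R=−1: 1+5/7x = −1+2/7x ⇒ -3/7x=2 ⇒ x=2/(-3/7)=-4.6667
Confirm numerically:
  x=-4.564: |R|=0.98090 <1
  x=-4.390: |R|=0.94740 <1
  x=-3.410: |R|=0.72721 <1
  x=-4.797: |R|=1.02356 >1
  x=-4.693: |R|=1.00482 >1
Interval (-4.6667, 0).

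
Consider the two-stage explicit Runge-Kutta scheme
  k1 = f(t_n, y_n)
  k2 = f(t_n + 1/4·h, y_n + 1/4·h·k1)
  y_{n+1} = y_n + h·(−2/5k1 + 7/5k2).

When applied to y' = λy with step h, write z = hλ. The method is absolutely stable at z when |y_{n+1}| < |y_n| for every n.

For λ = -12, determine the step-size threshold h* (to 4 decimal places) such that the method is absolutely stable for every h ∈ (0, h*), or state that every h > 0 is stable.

With y'=λy (z=hλ):
  k1=λy_n ⇒ h·k1=z·y_n;  k2=λ(1+1/4z)y_n ⇒ h·k2=z(1+1/4z)y_n
  y_{n+1}/y_n = 1 − 2/5z + 7/5z(1+1/4z) = 1 + z + 7/20z²
  Hence R(z) = 1 + z + 7/20z².

Boundary: |R(x)|=1, x<0.
x=-0.41: |R|=0.6488
R=1: x+7/20x²=0 ⇒ x=−20/7=-2.8571; min R=1−1/(4·7/20)=0.2857>−1
Confirm numerically:
  x=-2.605: |R|=0.77011 <1
  x=-1.825: |R|=0.34072 <1
  x=-1.662: |R|=0.30479 <1
  x=-1.641: |R|=0.30151 <1
  x=-3.333: |R|=1.55511 >1
  x=-2.989: |R|=1.13794 >1
So |R|<1 on (-2.8571, 0).

(-2.8571,0); λ=-12 ⇒ h* = (20/7)/12 = 0.2381.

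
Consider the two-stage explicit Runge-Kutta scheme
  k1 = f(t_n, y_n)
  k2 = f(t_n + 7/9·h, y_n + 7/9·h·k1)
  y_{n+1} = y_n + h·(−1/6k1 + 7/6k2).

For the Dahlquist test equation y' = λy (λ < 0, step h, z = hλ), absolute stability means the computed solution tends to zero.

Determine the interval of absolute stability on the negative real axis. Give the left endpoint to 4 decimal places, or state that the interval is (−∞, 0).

On y'=λy, z=hλ:
  k1=λy_n ⇒ h·k1=z·y_n;  k2=λ(1+7/9z)y_n ⇒ h·k2=z(1+7/9z)y_n
  y_{n+1}/y_n = 1 − 1/6z + 7/6z(1+7/9z) = 1 + z + 49/54z²
  R(z) = 1 + z + 49/54z².

Need |R(x)|<1, x<0.
x=-0.46: |R|=0.7320
R=1: x+49/54x²=0 ⇒ x=−54/49=-1.1020; min R=1−1/(4·49/54)=0.7245>−1
Confirm numerically:
  x=-1.075: |R|=0.97362 <1
  x=-1.027: |R|=0.93007 <1
  x=-0.480: |R|=0.72907 <1
  x=-0.465: |R|=0.73120 <1
  x=-1.647: |R|=1.81444 >1
  x=-1.243: |R|=1.15899 >1
  x=-1.164: |R|=1.06544 >1
Interval (-1.1020, 0).

(-1.1020, 0).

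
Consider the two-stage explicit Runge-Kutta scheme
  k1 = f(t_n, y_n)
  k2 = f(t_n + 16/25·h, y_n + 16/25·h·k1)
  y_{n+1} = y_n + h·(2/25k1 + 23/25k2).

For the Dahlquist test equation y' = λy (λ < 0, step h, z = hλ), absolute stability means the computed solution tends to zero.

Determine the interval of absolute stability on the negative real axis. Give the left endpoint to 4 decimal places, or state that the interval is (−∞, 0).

Test eqn y'=λy, z=hλ:
  k1=λy_n ⇒ h·k1=z·y_n;  k2=λ(1+16/25z)y_n ⇒ h·k2=z(1+16/25z)y_n
  y_{n+1}/y_n = 1 + 2/25z + 23/25z(1+16/25z) = 1 + z + 368/625z²
  ⇒ R(z) = 1 + z + 368/625z².

Boundary: |R(x)|=1, x<0.
x=-0.31: |R|=0.7466
R=1: x+368/625x²=0 ⇒ x=−625/368=-1.6984; min R=1−1/(4·368/625)=0.5754>−1
Confirm numerically:
  x=-1.274: |R|=0.68167 <1
  x=-1.041: |R|=0.59707 <1
  x=-0.844: |R|=0.57542 <1
  x=-2.085: |R|=1.47465 >1
  x=-1.982: |R|=1.33100 >1
Stable set (-1.6984, 0).

z∈(-1.6984,0).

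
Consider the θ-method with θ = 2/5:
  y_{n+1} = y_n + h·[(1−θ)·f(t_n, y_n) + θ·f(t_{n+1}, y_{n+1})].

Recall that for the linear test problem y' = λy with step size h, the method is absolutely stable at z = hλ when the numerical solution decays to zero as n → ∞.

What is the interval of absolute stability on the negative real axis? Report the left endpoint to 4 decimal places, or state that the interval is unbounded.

z∈(-10.0000,0).

On y'=λy, z=hλ:
  y_{n+1} = y_n + z·[3/5·y_n + 2/5·y_{n+1}] ⇒ (1 − 2/5z)y_{n+1} = (1 + 3/5z)y_n
  ⇒ R(z) = (1 + 3/5z)/(1 − 2/5z).

Find x<0 with |R(x)|<1.
x=-0.84: |R|=0.3713
R=−1: 1+3/5x = −1+2/5x ⇒ -1/5x=2 ⇒ x=2/(-1/5)=-10.0000
Confirm numerically:
  x=-8.618: |R|=0.93785 <1
  x=-7.615: |R|=0.88211 <1
  x=-4.970: |R|=0.66332 <1
  x=-4.284: |R|=0.57871 <1
  x=-10.570: |R|=1.02181 >1
  x=-10.560: |R|=1.02144 >1
Interval (-10.0000, 0).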